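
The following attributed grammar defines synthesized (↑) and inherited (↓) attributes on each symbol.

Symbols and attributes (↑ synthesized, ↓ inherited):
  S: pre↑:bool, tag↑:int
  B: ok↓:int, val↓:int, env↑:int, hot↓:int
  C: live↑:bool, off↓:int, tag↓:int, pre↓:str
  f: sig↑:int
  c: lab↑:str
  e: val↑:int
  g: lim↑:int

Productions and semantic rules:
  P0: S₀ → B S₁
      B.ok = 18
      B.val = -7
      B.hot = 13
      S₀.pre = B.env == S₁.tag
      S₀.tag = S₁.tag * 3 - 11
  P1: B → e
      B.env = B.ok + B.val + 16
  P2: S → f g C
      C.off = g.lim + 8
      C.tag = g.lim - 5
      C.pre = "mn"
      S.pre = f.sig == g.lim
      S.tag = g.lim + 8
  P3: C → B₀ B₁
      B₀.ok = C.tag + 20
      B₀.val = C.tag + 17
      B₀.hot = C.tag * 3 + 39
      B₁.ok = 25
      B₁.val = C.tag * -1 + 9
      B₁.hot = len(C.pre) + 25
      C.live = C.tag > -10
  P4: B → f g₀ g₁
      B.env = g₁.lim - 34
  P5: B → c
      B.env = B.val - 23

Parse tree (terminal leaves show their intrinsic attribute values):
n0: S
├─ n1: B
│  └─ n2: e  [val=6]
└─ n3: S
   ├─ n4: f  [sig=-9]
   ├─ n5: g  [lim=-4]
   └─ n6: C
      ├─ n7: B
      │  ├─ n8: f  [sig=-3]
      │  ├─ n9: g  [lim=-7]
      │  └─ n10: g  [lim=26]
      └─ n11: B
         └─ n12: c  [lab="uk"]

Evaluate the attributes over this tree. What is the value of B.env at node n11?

-5

1. n1.ok = 18  [18]
2. n1.val = -7  [-7]
3. n1.hot = 13  [13]
4. n2.val = 6  [terminal]
5. n1.env = 27  [B.ok + B.val + 16]
6. n4.sig = -9  [terminal]
7. n5.lim = -4  [terminal]
8. n6.off = 4  [g.lim + 8]
9. n6.tag = -9  [g.lim - 5]
10. n6.pre = "mn"  ["mn"]
11. n7.ok = 11  [C.tag + 20]
12. n7.val = 8  [C.tag + 17]
13. n7.hot = 12  [C.tag * 3 + 39]
14. n8.sig = -3  [terminal]
15. n9.lim = -7  [terminal]
16. n10.lim = 26  [terminal]
17. n7.env = -8  [g₁.lim - 34]
18. n11.ok = 25  [25]
19. n11.val = 18  [C.tag * -1 + 9]
20. n11.hot = 27  [len(C.pre) + 25]
21. n12.lab = "uk"  [terminal]
22. n11.env = -5  [B.val - 23]
23. n6.live = true  [C.tag > -10]
24. n3.pre = false  [f.sig == g.lim]
25. n3.tag = 4  [g.lim + 8]
26. n0.pre = false  [B.env == S₁.tag]
27. n0.tag = 1  [S₁.tag * 3 - 11]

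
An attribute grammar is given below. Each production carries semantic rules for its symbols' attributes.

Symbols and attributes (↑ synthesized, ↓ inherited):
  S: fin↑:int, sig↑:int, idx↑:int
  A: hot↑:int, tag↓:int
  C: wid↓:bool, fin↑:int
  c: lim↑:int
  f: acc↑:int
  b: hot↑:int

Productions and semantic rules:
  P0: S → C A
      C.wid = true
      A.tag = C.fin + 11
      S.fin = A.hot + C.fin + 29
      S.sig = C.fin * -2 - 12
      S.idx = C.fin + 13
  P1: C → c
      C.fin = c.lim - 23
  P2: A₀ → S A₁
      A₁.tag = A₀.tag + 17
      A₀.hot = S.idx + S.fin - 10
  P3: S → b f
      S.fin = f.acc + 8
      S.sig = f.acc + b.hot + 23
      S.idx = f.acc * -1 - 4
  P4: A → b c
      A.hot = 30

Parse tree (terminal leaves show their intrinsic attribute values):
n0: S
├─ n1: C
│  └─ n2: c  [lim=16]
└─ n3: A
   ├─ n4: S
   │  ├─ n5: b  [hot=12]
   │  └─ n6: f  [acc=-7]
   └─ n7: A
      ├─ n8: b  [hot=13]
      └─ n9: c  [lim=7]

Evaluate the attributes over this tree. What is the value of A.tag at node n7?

21

1. n1.wid = true  [true]
2. n2.lim = 16  [terminal]
3. n1.fin = -7  [c.lim - 23]
4. n3.tag = 4  [C.fin + 11]
5. n5.hot = 12  [terminal]
6. n6.acc = -7  [terminal]
7. n4.fin = 1  [f.acc + 8]
8. n4.sig = 28  [f.acc + b.hot + 23]
9. n4.idx = 3  [f.acc * -1 - 4]
10. n7.tag = 21  [A₀.tag + 17]
11. n8.hot = 13  [terminal]
12. n9.lim = 7  [terminal]
13. n7.hot = 30  [30]
14. n3.hot = -6  [S.idx + S.fin - 10]
15. n0.fin = 16  [A.hot + C.fin + 29]
16. n0.sig = 2  [C.fin * -2 - 12]
17. n0.idx = 6  [C.fin + 13]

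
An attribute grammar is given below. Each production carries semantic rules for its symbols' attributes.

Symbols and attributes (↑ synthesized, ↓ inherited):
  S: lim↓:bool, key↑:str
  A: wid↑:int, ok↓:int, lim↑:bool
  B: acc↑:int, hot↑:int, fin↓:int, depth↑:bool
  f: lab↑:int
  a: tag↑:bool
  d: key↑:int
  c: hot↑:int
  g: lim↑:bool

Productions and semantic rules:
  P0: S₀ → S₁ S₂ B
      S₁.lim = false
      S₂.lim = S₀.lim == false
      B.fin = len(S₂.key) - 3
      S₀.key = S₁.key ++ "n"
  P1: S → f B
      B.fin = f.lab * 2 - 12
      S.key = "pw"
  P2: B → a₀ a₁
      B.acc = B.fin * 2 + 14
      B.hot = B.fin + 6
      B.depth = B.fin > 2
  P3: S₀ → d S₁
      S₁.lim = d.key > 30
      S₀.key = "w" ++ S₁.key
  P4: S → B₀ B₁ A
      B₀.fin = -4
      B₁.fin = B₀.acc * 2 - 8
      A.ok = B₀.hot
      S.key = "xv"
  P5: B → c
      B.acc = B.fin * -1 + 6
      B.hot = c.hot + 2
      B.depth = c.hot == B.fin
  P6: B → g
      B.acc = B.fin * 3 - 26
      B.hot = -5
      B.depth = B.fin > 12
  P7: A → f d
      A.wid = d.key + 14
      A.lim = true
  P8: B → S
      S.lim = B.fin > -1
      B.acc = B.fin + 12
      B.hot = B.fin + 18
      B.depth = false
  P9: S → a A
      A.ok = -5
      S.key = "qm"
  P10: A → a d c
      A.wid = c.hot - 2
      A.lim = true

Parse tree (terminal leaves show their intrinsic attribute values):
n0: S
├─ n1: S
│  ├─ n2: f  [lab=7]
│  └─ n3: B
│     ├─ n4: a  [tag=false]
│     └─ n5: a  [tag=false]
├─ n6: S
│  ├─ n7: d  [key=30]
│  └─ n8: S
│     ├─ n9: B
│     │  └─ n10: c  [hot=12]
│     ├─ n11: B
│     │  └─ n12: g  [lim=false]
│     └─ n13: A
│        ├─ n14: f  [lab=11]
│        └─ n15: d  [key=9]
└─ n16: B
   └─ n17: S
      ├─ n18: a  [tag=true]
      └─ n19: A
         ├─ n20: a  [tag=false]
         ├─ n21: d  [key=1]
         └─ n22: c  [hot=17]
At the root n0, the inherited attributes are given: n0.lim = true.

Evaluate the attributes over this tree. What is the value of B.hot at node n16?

18

1. n0.lim = true  [given at root]
2. n1.lim = false  [false]
3. n2.lab = 7  [terminal]
4. n3.fin = 2  [f.lab * 2 - 12]
5. n4.tag = false  [terminal]
6. n5.tag = false  [terminal]
7. n3.acc = 18  [B.fin * 2 + 14]
8. n3.hot = 8  [B.fin + 6]
9. n3.depth = false  [B.fin > 2]
10. n1.key = "pw"  ["pw"]
11. n6.lim = false  [S₀.lim == false]
12. n7.key = 30  [terminal]
13. n8.lim = false  [d.key > 30]
14. n9.fin = -4  [-4]
15. n10.hot = 12  [terminal]
16. n9.acc = 10  [B.fin * -1 + 6]
17. n9.hot = 14  [c.hot + 2]
18. n9.depth = false  [c.hot == B.fin]
19. n11.fin = 12  [B₀.acc * 2 - 8]
20. n12.lim = false  [terminal]
21. n11.acc = 10  [B.fin * 3 - 26]
22. n11.hot = -5  [-5]
23. n11.depth = false  [B.fin > 12]
24. n13.ok = 14  [B₀.hot]
25. n14.lab = 11  [terminal]
26. n15.key = 9  [terminal]
27. n13.wid = 23  [d.key + 14]
28. n13.lim = true  [true]
29. n8.key = "xv"  ["xv"]
30. n6.key = "wxv"  ["w" ++ S₁.key]
31. n16.fin = 0  [len(S₂.key) - 3]
32. n17.lim = true  [B.fin > -1]
33. n18.tag = true  [terminal]
34. n19.ok = -5  [-5]
35. n20.tag = false  [terminal]
36. n21.key = 1  [terminal]
37. n22.hot = 17  [terminal]
38. n19.wid = 15  [c.hot - 2]
39. n19.lim = true  [true]
40. n17.key = "qm"  ["qm"]
41. n16.acc = 12  [B.fin + 12]
42. n16.hot = 18  [B.fin + 18]
43. n16.depth = false  [false]
44. n0.key = "pwn"  [S₁.key ++ "n"]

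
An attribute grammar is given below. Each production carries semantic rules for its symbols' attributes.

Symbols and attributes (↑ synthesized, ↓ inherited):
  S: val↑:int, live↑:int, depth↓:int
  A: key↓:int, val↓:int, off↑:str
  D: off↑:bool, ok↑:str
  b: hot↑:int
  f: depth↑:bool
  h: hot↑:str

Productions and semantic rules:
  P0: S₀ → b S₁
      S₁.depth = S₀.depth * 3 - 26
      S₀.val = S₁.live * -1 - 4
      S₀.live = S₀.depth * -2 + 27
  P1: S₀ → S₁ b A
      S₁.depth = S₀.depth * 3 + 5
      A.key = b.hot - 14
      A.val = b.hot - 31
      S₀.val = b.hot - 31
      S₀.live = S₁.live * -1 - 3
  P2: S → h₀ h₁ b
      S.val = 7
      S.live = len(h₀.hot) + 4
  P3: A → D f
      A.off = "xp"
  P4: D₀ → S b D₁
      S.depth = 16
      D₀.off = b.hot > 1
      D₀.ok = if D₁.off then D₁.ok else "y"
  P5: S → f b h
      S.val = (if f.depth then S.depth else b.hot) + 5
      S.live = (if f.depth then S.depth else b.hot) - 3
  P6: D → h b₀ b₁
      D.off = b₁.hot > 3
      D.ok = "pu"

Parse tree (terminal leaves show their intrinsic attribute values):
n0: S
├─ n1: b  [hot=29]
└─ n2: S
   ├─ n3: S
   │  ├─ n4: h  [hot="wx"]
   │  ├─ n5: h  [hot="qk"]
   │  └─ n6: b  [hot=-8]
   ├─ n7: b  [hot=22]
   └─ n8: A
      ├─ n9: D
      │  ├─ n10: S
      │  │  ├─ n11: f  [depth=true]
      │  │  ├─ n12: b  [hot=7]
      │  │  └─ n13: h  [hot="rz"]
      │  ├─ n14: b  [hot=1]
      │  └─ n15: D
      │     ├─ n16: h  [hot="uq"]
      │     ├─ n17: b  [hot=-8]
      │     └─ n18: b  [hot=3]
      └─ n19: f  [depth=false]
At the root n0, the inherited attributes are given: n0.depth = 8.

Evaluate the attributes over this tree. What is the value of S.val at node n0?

1. n0.depth = 8  [given at root]
2. n1.hot = 29  [terminal]
3. n2.depth = -2  [S₀.depth * 3 - 26]
4. n3.depth = -1  [S₀.depth * 3 + 5]
5. n4.hot = "wx"  [terminal]
6. n5.hot = "qk"  [terminal]
7. n6.hot = -8  [terminal]
8. n3.val = 7  [7]
9. n3.live = 6  [len(h₀.hot) + 4]
10. n7.hot = 22  [terminal]
11. n8.key = 8  [b.hot - 14]
12. n8.val = -9  [b.hot - 31]
13. n10.depth = 16  [16]
14. n11.depth = true  [terminal]
15. n12.hot = 7  [terminal]
16. n13.hot = "rz"  [terminal]
17. n10.val = 21  [(if f.depth then S.depth else b.hot) + 5]
18. n10.live = 13  [(if f.depth then S.depth else b.hot) - 3]
19. n14.hot = 1  [terminal]
20. n16.hot = "uq"  [terminal]
21. n17.hot = -8  [terminal]
22. n18.hot = 3  [terminal]
23. n15.off = false  [b₁.hot > 3]
24. n15.ok = "pu"  ["pu"]
25. n9.off = false  [b.hot > 1]
26. n9.ok = "y"  [if D₁.off then D₁.ok else "y"]
27. n19.depth = false  [terminal]
28. n8.off = "xp"  ["xp"]
29. n2.val = -9  [b.hot - 31]
30. n2.live = -9  [S₁.live * -1 - 3]
31. n0.val = 5  [S₁.live * -1 - 4]
32. n0.live = 11  [S₀.depth * -2 + 27]

5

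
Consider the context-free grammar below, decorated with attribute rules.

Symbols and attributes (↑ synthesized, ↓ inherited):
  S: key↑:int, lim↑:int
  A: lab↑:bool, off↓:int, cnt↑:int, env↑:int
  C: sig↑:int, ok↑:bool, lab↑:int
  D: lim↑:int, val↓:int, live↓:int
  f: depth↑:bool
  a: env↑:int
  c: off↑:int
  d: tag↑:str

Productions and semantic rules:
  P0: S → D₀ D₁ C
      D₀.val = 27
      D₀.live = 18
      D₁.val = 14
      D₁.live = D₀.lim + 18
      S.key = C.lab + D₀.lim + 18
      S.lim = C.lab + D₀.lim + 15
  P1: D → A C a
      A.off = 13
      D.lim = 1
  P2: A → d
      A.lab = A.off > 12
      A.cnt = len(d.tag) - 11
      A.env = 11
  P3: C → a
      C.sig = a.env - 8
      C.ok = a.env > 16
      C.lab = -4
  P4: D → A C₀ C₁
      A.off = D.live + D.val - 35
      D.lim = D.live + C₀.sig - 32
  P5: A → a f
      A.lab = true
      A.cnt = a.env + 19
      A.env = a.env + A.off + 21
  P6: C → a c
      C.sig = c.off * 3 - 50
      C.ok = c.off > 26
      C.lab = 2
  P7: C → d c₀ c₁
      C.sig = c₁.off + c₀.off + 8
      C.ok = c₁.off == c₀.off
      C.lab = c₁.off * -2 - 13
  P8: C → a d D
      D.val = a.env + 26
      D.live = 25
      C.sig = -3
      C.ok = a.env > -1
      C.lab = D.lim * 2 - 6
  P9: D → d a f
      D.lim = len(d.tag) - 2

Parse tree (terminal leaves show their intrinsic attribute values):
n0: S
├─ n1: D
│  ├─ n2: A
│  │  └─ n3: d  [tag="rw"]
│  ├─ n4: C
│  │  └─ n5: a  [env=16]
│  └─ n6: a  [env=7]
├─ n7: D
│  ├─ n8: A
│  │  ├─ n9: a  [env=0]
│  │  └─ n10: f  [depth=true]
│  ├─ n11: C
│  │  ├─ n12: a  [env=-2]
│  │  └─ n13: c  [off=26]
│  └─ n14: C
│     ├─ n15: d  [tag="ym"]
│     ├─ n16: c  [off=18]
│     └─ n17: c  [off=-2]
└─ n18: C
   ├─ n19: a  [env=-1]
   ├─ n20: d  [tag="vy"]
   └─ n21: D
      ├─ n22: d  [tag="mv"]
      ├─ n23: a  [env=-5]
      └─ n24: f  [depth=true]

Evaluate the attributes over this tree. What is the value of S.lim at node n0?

1. n1.val = 27  [27]
2. n1.live = 18  [18]
3. n2.off = 13  [13]
4. n3.tag = "rw"  [terminal]
5. n2.lab = true  [A.off > 12]
6. n2.cnt = -9  [len(d.tag) - 11]
7. n2.env = 11  [11]
8. n5.env = 16  [terminal]
9. n4.sig = 8  [a.env - 8]
10. n4.ok = false  [a.env > 16]
11. n4.lab = -4  [-4]
12. n6.env = 7  [terminal]
13. n1.lim = 1  [1]
14. n7.val = 14  [14]
15. n7.live = 19  [D₀.lim + 18]
16. n8.off = -2  [D.live + D.val - 35]
17. n9.env = 0  [terminal]
18. n10.depth = true  [terminal]
19. n8.lab = true  [true]
20. n8.cnt = 19  [a.env + 19]
21. n8.env = 19  [a.env + A.off + 21]
22. n12.env = -2  [terminal]
23. n13.off = 26  [terminal]
24. n11.sig = 28  [c.off * 3 - 50]
25. n11.ok = false  [c.off > 26]
26. n11.lab = 2  [2]
27. n15.tag = "ym"  [terminal]
28. n16.off = 18  [terminal]
29. n17.off = -2  [terminal]
30. n14.sig = 24  [c₁.off + c₀.off + 8]
31. n14.ok = false  [c₁.off == c₀.off]
32. n14.lab = -9  [c₁.off * -2 - 13]
33. n7.lim = 15  [D.live + C₀.sig - 32]
34. n19.env = -1  [terminal]
35. n20.tag = "vy"  [terminal]
36. n21.val = 25  [a.env + 26]
37. n21.live = 25  [25]
38. n22.tag = "mv"  [terminal]
39. n23.env = -5  [terminal]
40. n24.depth = true  [terminal]
41. n21.lim = 0  [len(d.tag) - 2]
42. n18.sig = -3  [-3]
43. n18.ok = false  [a.env > -1]
44. n18.lab = -6  [D.lim * 2 - 6]
45. n0.key = 13  [C.lab + D₀.lim + 18]
46. n0.lim = 10  [C.lab + D₀.lim + 15]

10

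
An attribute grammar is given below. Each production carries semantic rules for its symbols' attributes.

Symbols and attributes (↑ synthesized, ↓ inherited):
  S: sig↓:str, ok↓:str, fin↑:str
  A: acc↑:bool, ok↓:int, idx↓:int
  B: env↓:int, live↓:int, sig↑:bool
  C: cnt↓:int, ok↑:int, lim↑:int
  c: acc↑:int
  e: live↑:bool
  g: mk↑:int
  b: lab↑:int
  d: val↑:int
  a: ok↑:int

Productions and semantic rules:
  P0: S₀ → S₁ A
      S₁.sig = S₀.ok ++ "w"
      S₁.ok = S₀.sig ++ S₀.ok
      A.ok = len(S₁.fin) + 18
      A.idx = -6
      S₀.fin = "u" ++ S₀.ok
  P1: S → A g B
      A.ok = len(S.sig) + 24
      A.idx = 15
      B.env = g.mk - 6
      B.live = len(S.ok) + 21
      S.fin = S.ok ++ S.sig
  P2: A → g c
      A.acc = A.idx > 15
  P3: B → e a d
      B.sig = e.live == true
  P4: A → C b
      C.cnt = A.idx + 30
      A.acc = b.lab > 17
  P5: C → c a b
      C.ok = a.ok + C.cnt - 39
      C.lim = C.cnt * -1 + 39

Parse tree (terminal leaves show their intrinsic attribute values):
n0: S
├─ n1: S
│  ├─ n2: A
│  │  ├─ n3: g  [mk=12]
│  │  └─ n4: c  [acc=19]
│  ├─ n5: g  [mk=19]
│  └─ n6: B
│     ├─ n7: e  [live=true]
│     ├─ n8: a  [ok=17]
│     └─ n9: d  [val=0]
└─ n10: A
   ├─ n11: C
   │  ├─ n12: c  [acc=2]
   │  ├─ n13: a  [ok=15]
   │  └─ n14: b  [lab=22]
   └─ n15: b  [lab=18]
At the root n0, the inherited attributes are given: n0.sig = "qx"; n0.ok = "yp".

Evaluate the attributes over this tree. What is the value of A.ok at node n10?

25

1. n0.sig = "qx"  [given at root]
2. n0.ok = "yp"  [given at root]
3. n1.sig = "ypw"  [S₀.ok ++ "w"]
4. n1.ok = "qxyp"  [S₀.sig ++ S₀.ok]
5. n2.ok = 27  [len(S.sig) + 24]
6. n2.idx = 15  [15]
7. n3.mk = 12  [terminal]
8. n4.acc = 19  [terminal]
9. n2.acc = false  [A.idx > 15]
10. n5.mk = 19  [terminal]
11. n6.env = 13  [g.mk - 6]
12. n6.live = 25  [len(S.ok) + 21]
13. n7.live = true  [terminal]
14. n8.ok = 17  [terminal]
15. n9.val = 0  [terminal]
16. n6.sig = true  [e.live == true]
17. n1.fin = "qxypypw"  [S.ok ++ S.sig]
18. n10.ok = 25  [len(S₁.fin) + 18]
19. n10.idx = -6  [-6]
20. n11.cnt = 24  [A.idx + 30]
21. n12.acc = 2  [terminal]
22. n13.ok = 15  [terminal]
23. n14.lab = 22  [terminal]
24. n11.ok = 0  [a.ok + C.cnt - 39]
25. n11.lim = 15  [C.cnt * -1 + 39]
26. n15.lab = 18  [terminal]
27. n10.acc = true  [b.lab > 17]
28. n0.fin = "uyp"  ["u" ++ S₀.ok]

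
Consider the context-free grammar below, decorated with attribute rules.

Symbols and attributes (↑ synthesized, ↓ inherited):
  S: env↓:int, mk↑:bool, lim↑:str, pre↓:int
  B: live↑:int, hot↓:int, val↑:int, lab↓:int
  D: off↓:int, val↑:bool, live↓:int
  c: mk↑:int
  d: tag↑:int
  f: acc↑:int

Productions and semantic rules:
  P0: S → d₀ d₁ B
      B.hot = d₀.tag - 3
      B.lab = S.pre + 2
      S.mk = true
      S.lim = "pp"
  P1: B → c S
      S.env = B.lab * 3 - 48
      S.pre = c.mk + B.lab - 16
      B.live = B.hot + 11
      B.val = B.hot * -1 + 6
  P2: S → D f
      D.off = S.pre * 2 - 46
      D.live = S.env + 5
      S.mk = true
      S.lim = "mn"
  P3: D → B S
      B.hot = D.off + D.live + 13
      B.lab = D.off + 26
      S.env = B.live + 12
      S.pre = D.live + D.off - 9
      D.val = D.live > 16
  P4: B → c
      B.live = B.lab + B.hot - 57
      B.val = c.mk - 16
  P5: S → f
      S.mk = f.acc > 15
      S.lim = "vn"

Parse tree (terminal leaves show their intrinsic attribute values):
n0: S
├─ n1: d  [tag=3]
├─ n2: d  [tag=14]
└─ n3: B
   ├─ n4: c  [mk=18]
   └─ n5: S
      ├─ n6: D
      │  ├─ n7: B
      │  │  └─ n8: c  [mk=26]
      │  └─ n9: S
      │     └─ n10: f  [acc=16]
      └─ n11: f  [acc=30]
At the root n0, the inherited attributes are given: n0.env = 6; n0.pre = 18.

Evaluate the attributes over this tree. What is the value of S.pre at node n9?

6

1. n0.env = 6  [given at root]
2. n0.pre = 18  [given at root]
3. n1.tag = 3  [terminal]
4. n2.tag = 14  [terminal]
5. n3.hot = 0  [d₀.tag - 3]
6. n3.lab = 20  [S.pre + 2]
7. n4.mk = 18  [terminal]
8. n5.env = 12  [B.lab * 3 - 48]
9. n5.pre = 22  [c.mk + B.lab - 16]
10. n6.off = -2  [S.pre * 2 - 46]
11. n6.live = 17  [S.env + 5]
12. n7.hot = 28  [D.off + D.live + 13]
13. n7.lab = 24  [D.off + 26]
14. n8.mk = 26  [terminal]
15. n7.live = -5  [B.lab + B.hot - 57]
16. n7.val = 10  [c.mk - 16]
17. n9.env = 7  [B.live + 12]
18. n9.pre = 6  [D.live + D.off - 9]
19. n10.acc = 16  [terminal]
20. n9.mk = true  [f.acc > 15]
21. n9.lim = "vn"  ["vn"]
22. n6.val = true  [D.live > 16]
23. n11.acc = 30  [terminal]
24. n5.mk = true  [true]
25. n5.lim = "mn"  ["mn"]
26. n3.live = 11  [B.hot + 11]
27. n3.val = 6  [B.hot * -1 + 6]
28. n0.mk = true  [true]
29. n0.lim = "pp"  ["pp"]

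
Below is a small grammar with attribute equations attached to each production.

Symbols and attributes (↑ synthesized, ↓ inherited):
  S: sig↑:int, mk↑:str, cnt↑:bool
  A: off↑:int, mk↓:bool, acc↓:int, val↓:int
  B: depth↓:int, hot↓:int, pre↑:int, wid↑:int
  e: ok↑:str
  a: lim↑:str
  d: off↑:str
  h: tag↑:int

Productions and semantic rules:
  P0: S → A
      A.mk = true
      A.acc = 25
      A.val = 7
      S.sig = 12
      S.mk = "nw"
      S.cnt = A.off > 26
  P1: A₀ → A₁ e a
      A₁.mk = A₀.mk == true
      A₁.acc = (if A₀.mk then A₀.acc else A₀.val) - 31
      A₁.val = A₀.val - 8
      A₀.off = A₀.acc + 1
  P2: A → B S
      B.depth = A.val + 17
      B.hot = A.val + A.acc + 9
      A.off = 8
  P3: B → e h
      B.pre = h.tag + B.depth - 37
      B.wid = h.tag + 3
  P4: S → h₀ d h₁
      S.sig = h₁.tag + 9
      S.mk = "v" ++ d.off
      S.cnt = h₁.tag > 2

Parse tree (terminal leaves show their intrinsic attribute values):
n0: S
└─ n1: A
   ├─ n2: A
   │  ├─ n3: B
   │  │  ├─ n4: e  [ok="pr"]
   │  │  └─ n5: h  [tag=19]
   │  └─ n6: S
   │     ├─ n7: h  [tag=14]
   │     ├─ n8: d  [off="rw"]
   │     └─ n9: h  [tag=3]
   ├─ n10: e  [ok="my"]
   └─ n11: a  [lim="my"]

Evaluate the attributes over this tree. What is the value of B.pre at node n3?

1. n1.mk = true  [true]
2. n1.acc = 25  [25]
3. n1.val = 7  [7]
4. n2.mk = true  [A₀.mk == true]
5. n2.acc = -6  [(if A₀.mk then A₀.acc else A₀.val) - 31]
6. n2.val = -1  [A₀.val - 8]
7. n3.depth = 16  [A.val + 17]
8. n3.hot = 2  [A.val + A.acc + 9]
9. n4.ok = "pr"  [terminal]
10. n5.tag = 19  [terminal]
11. n3.pre = -2  [h.tag + B.depth - 37]
12. n3.wid = 22  [h.tag + 3]
13. n7.tag = 14  [terminal]
14. n8.off = "rw"  [terminal]
15. n9.tag = 3  [terminal]
16. n6.sig = 12  [h₁.tag + 9]
17. n6.mk = "vrw"  ["v" ++ d.off]
18. n6.cnt = true  [h₁.tag > 2]
19. n2.off = 8  [8]
20. n10.ok = "my"  [terminal]
21. n11.lim = "my"  [terminal]
22. n1.off = 26  [A₀.acc + 1]
23. n0.sig = 12  [12]
24. n0.mk = "nw"  ["nw"]
25. n0.cnt = false  [A.off > 26]

-2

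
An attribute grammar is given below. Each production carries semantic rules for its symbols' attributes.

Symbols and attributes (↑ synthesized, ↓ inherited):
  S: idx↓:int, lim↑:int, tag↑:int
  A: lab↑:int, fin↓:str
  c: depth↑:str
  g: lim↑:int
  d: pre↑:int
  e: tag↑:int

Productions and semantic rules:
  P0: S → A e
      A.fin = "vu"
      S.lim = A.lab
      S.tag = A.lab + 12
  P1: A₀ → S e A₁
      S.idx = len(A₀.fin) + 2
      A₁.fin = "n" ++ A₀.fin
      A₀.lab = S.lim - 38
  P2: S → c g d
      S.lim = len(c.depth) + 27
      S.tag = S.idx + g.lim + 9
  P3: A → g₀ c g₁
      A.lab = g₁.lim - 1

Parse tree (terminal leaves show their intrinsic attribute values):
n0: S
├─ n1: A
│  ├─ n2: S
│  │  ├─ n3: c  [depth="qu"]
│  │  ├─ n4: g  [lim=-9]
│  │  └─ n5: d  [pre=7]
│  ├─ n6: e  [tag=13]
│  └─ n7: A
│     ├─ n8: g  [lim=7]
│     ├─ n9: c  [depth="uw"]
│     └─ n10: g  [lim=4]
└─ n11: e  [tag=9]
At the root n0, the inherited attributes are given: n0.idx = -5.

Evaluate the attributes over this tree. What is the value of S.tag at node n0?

3

1. n0.idx = -5  [given at root]
2. n1.fin = "vu"  ["vu"]
3. n2.idx = 4  [len(A₀.fin) + 2]
4. n3.depth = "qu"  [terminal]
5. n4.lim = -9  [terminal]
6. n5.pre = 7  [terminal]
7. n2.lim = 29  [len(c.depth) + 27]
8. n2.tag = 4  [S.idx + g.lim + 9]
9. n6.tag = 13  [terminal]
10. n7.fin = "nvu"  ["n" ++ A₀.fin]
11. n8.lim = 7  [terminal]
12. n9.depth = "uw"  [terminal]
13. n10.lim = 4  [terminal]
14. n7.lab = 3  [g₁.lim - 1]
15. n1.lab = -9  [S.lim - 38]
16. n11.tag = 9  [terminal]
17. n0.lim = -9  [A.lab]
18. n0.tag = 3  [A.lab + 12]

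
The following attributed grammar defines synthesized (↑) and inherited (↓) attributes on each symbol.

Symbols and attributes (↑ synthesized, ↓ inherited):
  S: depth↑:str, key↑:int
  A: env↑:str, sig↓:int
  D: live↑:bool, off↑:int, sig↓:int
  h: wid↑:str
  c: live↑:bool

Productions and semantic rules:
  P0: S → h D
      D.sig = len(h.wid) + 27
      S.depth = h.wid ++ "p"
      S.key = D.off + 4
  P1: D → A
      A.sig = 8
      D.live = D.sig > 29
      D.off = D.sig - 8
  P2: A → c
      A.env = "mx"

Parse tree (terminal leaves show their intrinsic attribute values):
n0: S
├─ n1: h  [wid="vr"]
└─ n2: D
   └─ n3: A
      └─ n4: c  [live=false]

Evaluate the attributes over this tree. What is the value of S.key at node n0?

25

1. n1.wid = "vr"  [terminal]
2. n2.sig = 29  [len(h.wid) + 27]
3. n3.sig = 8  [8]
4. n4.live = false  [terminal]
5. n3.env = "mx"  ["mx"]
6. n2.live = false  [D.sig > 29]
7. n2.off = 21  [D.sig - 8]
8. n0.depth = "vrp"  [h.wid ++ "p"]
9. n0.key = 25  [D.off + 4]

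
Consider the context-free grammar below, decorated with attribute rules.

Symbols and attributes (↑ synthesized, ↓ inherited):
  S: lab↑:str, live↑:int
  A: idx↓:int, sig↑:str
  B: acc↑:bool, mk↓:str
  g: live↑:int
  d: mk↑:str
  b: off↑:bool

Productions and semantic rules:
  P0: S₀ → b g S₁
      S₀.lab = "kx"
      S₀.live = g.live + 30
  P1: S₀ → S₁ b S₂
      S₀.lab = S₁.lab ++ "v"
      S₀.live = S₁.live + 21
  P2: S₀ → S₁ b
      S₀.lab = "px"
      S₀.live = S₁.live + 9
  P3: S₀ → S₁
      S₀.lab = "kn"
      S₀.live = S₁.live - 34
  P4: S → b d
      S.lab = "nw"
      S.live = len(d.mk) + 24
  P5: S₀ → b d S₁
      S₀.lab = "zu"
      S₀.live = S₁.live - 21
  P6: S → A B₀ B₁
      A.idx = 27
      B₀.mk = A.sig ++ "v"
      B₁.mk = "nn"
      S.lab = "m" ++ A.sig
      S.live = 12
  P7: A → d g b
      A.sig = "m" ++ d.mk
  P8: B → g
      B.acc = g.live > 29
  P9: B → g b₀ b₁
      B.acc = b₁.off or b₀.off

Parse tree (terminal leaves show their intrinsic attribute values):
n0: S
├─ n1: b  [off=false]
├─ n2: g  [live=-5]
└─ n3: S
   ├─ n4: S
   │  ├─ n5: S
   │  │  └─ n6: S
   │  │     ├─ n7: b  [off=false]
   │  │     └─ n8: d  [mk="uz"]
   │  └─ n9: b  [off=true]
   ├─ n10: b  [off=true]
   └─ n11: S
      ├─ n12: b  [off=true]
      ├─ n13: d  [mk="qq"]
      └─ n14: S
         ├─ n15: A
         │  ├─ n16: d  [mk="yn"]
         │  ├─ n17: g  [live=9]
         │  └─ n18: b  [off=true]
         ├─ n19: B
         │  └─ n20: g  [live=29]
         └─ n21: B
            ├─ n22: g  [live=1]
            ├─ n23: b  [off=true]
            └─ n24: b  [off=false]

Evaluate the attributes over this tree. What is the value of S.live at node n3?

22

1. n1.off = false  [terminal]
2. n2.live = -5  [terminal]
3. n7.off = false  [terminal]
4. n8.mk = "uz"  [terminal]
5. n6.lab = "nw"  ["nw"]
6. n6.live = 26  [len(d.mk) + 24]
7. n5.lab = "kn"  ["kn"]
8. n5.live = -8  [S₁.live - 34]
9. n9.off = true  [terminal]
10. n4.lab = "px"  ["px"]
11. n4.live = 1  [S₁.live + 9]
12. n10.off = true  [terminal]
13. n12.off = true  [terminal]
14. n13.mk = "qq"  [terminal]
15. n15.idx = 27  [27]
16. n16.mk = "yn"  [terminal]
17. n17.live = 9  [terminal]
18. n18.off = true  [terminal]
19. n15.sig = "myn"  ["m" ++ d.mk]
20. n19.mk = "mynv"  [A.sig ++ "v"]
21. n20.live = 29  [terminal]
22. n19.acc = false  [g.live > 29]
23. n21.mk = "nn"  ["nn"]
24. n22.live = 1  [terminal]
25. n23.off = true  [terminal]
26. n24.off = false  [terminal]
27. n21.acc = true  [b₁.off or b₀.off]
28. n14.lab = "mmyn"  ["m" ++ A.sig]
29. n14.live = 12  [12]
30. n11.lab = "zu"  ["zu"]
31. n11.live = -9  [S₁.live - 21]
32. n3.lab = "pxv"  [S₁.lab ++ "v"]
33. n3.live = 22  [S₁.live + 21]
34. n0.lab = "kx"  ["kx"]
35. n0.live = 25  [g.live + 30]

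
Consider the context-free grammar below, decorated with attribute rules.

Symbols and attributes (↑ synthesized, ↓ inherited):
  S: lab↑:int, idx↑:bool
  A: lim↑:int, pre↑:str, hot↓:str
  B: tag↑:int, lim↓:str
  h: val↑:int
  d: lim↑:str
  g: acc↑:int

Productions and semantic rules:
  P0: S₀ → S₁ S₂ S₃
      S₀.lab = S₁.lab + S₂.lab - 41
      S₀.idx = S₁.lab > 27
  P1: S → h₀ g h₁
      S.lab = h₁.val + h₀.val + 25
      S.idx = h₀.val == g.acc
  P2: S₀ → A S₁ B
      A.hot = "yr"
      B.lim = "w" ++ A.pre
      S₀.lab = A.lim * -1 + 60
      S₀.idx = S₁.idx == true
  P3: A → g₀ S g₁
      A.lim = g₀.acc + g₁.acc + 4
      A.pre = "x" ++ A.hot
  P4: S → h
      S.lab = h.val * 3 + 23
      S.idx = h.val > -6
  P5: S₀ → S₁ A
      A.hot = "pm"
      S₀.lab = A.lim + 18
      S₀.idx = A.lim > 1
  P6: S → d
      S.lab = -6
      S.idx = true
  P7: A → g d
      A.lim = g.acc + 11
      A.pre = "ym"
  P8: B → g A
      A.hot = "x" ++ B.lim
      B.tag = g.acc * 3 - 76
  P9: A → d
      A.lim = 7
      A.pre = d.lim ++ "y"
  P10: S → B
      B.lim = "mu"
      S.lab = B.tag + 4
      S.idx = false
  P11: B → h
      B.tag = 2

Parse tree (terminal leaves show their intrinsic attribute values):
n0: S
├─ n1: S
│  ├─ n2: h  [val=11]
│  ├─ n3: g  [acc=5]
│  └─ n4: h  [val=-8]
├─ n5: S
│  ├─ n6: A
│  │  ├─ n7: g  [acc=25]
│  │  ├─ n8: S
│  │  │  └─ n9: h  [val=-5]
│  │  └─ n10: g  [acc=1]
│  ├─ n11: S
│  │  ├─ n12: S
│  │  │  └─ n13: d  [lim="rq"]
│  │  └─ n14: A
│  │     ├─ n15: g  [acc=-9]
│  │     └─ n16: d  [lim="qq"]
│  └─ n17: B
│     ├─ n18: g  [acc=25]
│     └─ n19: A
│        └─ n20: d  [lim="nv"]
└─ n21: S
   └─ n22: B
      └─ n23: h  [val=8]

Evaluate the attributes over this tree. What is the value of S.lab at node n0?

17

1. n2.val = 11  [terminal]
2. n3.acc = 5  [terminal]
3. n4.val = -8  [terminal]
4. n1.lab = 28  [h₁.val + h₀.val + 25]
5. n1.idx = false  [h₀.val == g.acc]
6. n6.hot = "yr"  ["yr"]
7. n7.acc = 25  [terminal]
8. n9.val = -5  [terminal]
9. n8.lab = 8  [h.val * 3 + 23]
10. n8.idx = true  [h.val > -6]
11. n10.acc = 1  [terminal]
12. n6.lim = 30  [g₀.acc + g₁.acc + 4]
13. n6.pre = "xyr"  ["x" ++ A.hot]
14. n13.lim = "rq"  [terminal]
15. n12.lab = -6  [-6]
16. n12.idx = true  [true]
17. n14.hot = "pm"  ["pm"]
18. n15.acc = -9  [terminal]
19. n16.lim = "qq"  [terminal]
20. n14.lim = 2  [g.acc + 11]
21. n14.pre = "ym"  ["ym"]
22. n11.lab = 20  [A.lim + 18]
23. n11.idx = true  [A.lim > 1]
24. n17.lim = "wxyr"  ["w" ++ A.pre]
25. n18.acc = 25  [terminal]
26. n19.hot = "xwxyr"  ["x" ++ B.lim]
27. n20.lim = "nv"  [terminal]
28. n19.lim = 7  [7]
29. n19.pre = "nvy"  [d.lim ++ "y"]
30. n17.tag = -1  [g.acc * 3 - 76]
31. n5.lab = 30  [A.lim * -1 + 60]
32. n5.idx = true  [S₁.idx == true]
33. n22.lim = "mu"  ["mu"]
34. n23.val = 8  [terminal]
35. n22.tag = 2  [2]
36. n21.lab = 6  [B.tag + 4]
37. n21.idx = false  [false]
38. n0.lab = 17  [S₁.lab + S₂.lab - 41]
39. n0.idx = true  [S₁.lab > 27]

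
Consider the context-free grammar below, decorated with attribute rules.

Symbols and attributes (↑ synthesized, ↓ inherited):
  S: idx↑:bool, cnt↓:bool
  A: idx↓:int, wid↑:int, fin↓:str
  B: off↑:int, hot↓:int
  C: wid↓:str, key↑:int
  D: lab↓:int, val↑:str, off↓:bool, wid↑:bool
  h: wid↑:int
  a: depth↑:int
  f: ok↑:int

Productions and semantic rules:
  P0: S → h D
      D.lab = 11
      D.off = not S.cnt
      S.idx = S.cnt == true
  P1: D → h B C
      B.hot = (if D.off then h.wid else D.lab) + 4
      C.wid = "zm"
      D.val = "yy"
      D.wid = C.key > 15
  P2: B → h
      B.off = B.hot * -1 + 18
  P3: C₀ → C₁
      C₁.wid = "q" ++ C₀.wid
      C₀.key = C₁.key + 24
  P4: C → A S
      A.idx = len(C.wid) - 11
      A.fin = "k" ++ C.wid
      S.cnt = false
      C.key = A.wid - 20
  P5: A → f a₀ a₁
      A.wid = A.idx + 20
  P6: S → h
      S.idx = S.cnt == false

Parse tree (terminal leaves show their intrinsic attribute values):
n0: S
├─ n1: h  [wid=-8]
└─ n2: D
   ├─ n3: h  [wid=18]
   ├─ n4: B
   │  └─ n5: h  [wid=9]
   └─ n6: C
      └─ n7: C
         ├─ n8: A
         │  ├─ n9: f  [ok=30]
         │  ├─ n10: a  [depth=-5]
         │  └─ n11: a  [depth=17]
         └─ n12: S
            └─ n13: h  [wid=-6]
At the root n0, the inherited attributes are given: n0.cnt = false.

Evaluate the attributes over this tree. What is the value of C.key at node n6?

16

1. n0.cnt = false  [given at root]
2. n1.wid = -8  [terminal]
3. n2.lab = 11  [11]
4. n2.off = true  [not S.cnt]
5. n3.wid = 18  [terminal]
6. n4.hot = 22  [(if D.off then h.wid else D.lab) + 4]
7. n5.wid = 9  [terminal]
8. n4.off = -4  [B.hot * -1 + 18]
9. n6.wid = "zm"  ["zm"]
10. n7.wid = "qzm"  ["q" ++ C₀.wid]
11. n8.idx = -8  [len(C.wid) - 11]
12. n8.fin = "kqzm"  ["k" ++ C.wid]
13. n9.ok = 30  [terminal]
14. n10.depth = -5  [terminal]
15. n11.depth = 17  [terminal]
16. n8.wid = 12  [A.idx + 20]
17. n12.cnt = false  [false]
18. n13.wid = -6  [terminal]
19. n12.idx = true  [S.cnt == false]
20. n7.key = -8  [A.wid - 20]
21. n6.key = 16  [C₁.key + 24]
22. n2.val = "yy"  ["yy"]
23. n2.wid = true  [C.key > 15]
24. n0.idx = false  [S.cnt == true]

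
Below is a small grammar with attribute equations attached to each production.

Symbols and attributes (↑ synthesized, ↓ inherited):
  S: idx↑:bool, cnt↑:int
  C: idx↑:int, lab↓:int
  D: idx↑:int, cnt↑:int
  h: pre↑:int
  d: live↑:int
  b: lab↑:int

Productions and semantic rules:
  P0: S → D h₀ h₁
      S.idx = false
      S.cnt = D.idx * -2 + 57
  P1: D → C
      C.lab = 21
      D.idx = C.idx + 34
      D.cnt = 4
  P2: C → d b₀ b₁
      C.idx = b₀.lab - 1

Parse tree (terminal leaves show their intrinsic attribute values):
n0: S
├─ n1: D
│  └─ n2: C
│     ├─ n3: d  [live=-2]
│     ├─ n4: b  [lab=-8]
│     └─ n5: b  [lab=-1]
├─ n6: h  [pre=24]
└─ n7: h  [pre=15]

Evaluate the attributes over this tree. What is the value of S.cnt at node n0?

1. n2.lab = 21  [21]
2. n3.live = -2  [terminal]
3. n4.lab = -8  [terminal]
4. n5.lab = -1  [terminal]
5. n2.idx = -9  [b₀.lab - 1]
6. n1.idx = 25  [C.idx + 34]
7. n1.cnt = 4  [4]
8. n6.pre = 24  [terminal]
9. n7.pre = 15  [terminal]
10. n0.idx = false  [false]
11. n0.cnt = 7  [D.idx * -2 + 57]

7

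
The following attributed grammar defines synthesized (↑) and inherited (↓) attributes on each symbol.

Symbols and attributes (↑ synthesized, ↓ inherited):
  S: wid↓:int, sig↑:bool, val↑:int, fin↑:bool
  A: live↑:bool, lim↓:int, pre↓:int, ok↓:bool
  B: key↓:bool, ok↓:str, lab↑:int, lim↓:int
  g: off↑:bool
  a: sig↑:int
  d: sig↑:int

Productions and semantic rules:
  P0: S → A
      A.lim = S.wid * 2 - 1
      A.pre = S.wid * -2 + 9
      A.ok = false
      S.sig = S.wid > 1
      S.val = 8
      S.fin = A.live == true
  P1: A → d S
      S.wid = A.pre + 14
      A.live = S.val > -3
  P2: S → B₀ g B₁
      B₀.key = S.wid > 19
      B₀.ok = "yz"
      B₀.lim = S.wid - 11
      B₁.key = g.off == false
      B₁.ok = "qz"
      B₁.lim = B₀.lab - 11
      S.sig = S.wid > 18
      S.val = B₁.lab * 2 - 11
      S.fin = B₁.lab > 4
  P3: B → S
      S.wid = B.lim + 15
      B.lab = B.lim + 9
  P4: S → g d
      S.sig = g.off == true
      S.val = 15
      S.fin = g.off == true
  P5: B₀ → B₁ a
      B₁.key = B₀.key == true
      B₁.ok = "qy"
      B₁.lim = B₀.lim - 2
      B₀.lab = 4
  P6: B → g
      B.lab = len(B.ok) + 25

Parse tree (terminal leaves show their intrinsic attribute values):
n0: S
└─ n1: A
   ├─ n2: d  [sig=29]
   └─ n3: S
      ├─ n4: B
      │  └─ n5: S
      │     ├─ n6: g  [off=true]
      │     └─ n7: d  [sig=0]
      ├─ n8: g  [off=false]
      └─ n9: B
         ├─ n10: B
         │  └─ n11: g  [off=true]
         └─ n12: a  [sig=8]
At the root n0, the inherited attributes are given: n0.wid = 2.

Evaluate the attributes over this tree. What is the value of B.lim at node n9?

6

1. n0.wid = 2  [given at root]
2. n1.lim = 3  [S.wid * 2 - 1]
3. n1.pre = 5  [S.wid * -2 + 9]
4. n1.ok = false  [false]
5. n2.sig = 29  [terminal]
6. n3.wid = 19  [A.pre + 14]
7. n4.key = false  [S.wid > 19]
8. n4.ok = "yz"  ["yz"]
9. n4.lim = 8  [S.wid - 11]
10. n5.wid = 23  [B.lim + 15]
11. n6.off = true  [terminal]
12. n7.sig = 0  [terminal]
13. n5.sig = true  [g.off == true]
14. n5.val = 15  [15]
15. n5.fin = true  [g.off == true]
16. n4.lab = 17  [B.lim + 9]
17. n8.off = false  [terminal]
18. n9.key = true  [g.off == false]
19. n9.ok = "qz"  ["qz"]
20. n9.lim = 6  [B₀.lab - 11]
21. n10.key = true  [B₀.key == true]
22. n10.ok = "qy"  ["qy"]
23. n10.lim = 4  [B₀.lim - 2]
24. n11.off = true  [terminal]
25. n10.lab = 27  [len(B.ok) + 25]
26. n12.sig = 8  [terminal]
27. n9.lab = 4  [4]
28. n3.sig = true  [S.wid > 18]
29. n3.val = -3  [B₁.lab * 2 - 11]
30. n3.fin = false  [B₁.lab > 4]
31. n1.live = false  [S.val > -3]
32. n0.sig = true  [S.wid > 1]
33. n0.val = 8  [8]
34. n0.fin = false  [A.live == true]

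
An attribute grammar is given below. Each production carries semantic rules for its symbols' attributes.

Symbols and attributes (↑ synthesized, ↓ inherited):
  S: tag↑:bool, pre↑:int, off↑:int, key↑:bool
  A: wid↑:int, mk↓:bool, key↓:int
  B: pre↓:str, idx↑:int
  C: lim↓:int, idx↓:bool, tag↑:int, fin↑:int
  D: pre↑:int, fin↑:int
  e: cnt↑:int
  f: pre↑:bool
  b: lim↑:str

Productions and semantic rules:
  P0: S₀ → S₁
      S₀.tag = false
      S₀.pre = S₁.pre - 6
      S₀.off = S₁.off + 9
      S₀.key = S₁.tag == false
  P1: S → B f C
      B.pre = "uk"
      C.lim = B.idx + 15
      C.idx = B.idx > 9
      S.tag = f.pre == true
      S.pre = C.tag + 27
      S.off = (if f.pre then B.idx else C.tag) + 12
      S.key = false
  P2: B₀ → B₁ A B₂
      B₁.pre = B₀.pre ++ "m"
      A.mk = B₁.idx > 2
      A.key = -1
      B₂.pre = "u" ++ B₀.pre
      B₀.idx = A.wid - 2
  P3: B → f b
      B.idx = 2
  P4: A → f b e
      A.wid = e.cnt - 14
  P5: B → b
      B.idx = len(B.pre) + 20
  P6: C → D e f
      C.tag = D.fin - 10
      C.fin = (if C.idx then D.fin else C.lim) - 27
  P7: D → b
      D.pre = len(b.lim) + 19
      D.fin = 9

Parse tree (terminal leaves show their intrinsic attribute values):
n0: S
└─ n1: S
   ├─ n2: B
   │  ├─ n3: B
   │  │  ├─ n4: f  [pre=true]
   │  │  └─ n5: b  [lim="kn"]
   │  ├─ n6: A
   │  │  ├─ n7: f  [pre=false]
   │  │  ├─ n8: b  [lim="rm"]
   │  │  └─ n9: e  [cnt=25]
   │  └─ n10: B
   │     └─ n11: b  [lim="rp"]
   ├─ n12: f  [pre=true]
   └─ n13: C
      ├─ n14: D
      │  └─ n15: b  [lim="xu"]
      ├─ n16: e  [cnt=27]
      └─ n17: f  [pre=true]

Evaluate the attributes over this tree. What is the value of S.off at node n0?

1. n2.pre = "uk"  ["uk"]
2. n3.pre = "ukm"  [B₀.pre ++ "m"]
3. n4.pre = true  [terminal]
4. n5.lim = "kn"  [terminal]
5. n3.idx = 2  [2]
6. n6.mk = false  [B₁.idx > 2]
7. n6.key = -1  [-1]
8. n7.pre = false  [terminal]
9. n8.lim = "rm"  [terminal]
10. n9.cnt = 25  [terminal]
11. n6.wid = 11  [e.cnt - 14]
12. n10.pre = "uuk"  ["u" ++ B₀.pre]
13. n11.lim = "rp"  [terminal]
14. n10.idx = 23  [len(B.pre) + 20]
15. n2.idx = 9  [A.wid - 2]
16. n12.pre = true  [terminal]
17. n13.lim = 24  [B.idx + 15]
18. n13.idx = false  [B.idx > 9]
19. n15.lim = "xu"  [terminal]
20. n14.pre = 21  [len(b.lim) + 19]
21. n14.fin = 9  [9]
22. n16.cnt = 27  [terminal]
23. n17.pre = true  [terminal]
24. n13.tag = -1  [D.fin - 10]
25. n13.fin = -3  [(if C.idx then D.fin else C.lim) - 27]
26. n1.tag = true  [f.pre == true]
27. n1.pre = 26  [C.tag + 27]
28. n1.off = 21  [(if f.pre then B.idx else C.tag) + 12]
29. n1.key = false  [false]
30. n0.tag = false  [false]
31. n0.pre = 20  [S₁.pre - 6]
32. n0.off = 30  [S₁.off + 9]
33. n0.key = false  [S₁.tag == false]

30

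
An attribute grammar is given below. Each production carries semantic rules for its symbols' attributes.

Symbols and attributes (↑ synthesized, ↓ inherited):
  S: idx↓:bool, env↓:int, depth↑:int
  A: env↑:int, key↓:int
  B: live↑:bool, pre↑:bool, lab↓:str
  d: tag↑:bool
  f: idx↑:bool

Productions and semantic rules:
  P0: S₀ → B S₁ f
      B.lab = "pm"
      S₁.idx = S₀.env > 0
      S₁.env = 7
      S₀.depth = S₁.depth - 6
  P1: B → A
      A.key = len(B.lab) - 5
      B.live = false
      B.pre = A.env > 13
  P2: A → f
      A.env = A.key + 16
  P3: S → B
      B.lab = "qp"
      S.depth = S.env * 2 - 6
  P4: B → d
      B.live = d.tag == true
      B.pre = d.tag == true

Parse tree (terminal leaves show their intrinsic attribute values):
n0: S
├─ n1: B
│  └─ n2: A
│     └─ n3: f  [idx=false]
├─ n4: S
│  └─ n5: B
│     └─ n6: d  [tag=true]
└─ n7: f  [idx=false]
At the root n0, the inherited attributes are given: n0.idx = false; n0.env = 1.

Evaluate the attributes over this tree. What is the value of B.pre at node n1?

false

1. n0.idx = false  [given at root]
2. n0.env = 1  [given at root]
3. n1.lab = "pm"  ["pm"]
4. n2.key = -3  [len(B.lab) - 5]
5. n3.idx = false  [terminal]
6. n2.env = 13  [A.key + 16]
7. n1.live = false  [false]
8. n1.pre = false  [A.env > 13]
9. n4.idx = true  [S₀.env > 0]
10. n4.env = 7  [7]
11. n5.lab = "qp"  ["qp"]
12. n6.tag = true  [terminal]
13. n5.live = true  [d.tag == true]
14. n5.pre = true  [d.tag == true]
15. n4.depth = 8  [S.env * 2 - 6]
16. n7.idx = false  [terminal]
17. n0.depth = 2  [S₁.depth - 6]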